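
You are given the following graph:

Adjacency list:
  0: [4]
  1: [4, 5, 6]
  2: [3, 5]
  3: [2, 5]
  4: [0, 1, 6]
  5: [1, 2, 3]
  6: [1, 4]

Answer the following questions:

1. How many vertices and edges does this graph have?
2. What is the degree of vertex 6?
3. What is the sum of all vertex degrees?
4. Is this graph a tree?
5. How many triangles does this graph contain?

Count: 7 vertices, 8 edges.
Vertex 6 has neighbors [1, 4], degree = 2.
Handshaking lemma: 2 * 8 = 16.
A tree on 7 vertices has 6 edges. This graph has 8 edges (2 extra). Not a tree.
Number of triangles = 2.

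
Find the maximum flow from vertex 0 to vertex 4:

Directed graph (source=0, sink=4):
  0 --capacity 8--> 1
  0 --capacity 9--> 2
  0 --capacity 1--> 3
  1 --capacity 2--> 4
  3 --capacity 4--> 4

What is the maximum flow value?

Computing max flow:
  Flow on (0->1): 2/8
  Flow on (0->3): 1/1
  Flow on (1->4): 2/2
  Flow on (3->4): 1/4
Maximum flow = 3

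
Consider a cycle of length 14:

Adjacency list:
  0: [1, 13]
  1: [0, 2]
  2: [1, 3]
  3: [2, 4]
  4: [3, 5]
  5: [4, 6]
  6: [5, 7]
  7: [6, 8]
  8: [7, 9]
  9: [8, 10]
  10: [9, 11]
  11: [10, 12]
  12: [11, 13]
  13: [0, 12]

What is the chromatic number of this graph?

This is an even cycle (C_14). Even cycles are bipartite.
Chromatic number = 2.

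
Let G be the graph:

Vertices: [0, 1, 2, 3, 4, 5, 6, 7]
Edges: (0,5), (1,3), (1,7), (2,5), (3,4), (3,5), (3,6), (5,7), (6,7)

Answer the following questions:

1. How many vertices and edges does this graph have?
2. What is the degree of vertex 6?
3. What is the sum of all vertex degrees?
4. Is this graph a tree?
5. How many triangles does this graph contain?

Count: 8 vertices, 9 edges.
Vertex 6 has neighbors [3, 7], degree = 2.
Handshaking lemma: 2 * 9 = 18.
A tree on 8 vertices has 7 edges. This graph has 9 edges (2 extra). Not a tree.
Number of triangles = 0.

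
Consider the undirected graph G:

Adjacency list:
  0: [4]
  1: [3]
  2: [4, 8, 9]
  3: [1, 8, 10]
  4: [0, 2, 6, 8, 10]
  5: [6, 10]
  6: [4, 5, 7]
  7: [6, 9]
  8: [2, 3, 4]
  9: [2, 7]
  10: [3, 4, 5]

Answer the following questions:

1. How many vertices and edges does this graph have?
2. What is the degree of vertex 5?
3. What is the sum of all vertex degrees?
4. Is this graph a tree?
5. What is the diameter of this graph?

Count: 11 vertices, 14 edges.
Vertex 5 has neighbors [6, 10], degree = 2.
Handshaking lemma: 2 * 14 = 28.
A tree on 11 vertices has 10 edges. This graph has 14 edges (4 extra). Not a tree.
Diameter (longest shortest path) = 5.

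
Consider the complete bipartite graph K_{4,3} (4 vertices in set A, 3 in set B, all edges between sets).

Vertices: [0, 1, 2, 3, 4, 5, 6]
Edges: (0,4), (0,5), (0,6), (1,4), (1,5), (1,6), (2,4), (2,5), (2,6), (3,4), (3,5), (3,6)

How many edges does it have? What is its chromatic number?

K_{4,3} has 4 * 3 = 12 edges.
Bipartite graphs have chromatic number 2 (color each partition differently).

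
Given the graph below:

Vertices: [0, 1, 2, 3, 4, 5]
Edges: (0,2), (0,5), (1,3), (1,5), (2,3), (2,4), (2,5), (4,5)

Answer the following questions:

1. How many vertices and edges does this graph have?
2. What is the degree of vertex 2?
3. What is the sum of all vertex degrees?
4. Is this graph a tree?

Count: 6 vertices, 8 edges.
Vertex 2 has neighbors [0, 3, 4, 5], degree = 4.
Handshaking lemma: 2 * 8 = 16.
A tree on 6 vertices has 5 edges. This graph has 8 edges (3 extra). Not a tree.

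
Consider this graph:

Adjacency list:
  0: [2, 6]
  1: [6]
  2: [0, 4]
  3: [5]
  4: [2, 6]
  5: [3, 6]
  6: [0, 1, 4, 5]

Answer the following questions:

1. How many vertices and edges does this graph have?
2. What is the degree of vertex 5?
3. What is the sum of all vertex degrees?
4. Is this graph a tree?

Count: 7 vertices, 7 edges.
Vertex 5 has neighbors [3, 6], degree = 2.
Handshaking lemma: 2 * 7 = 14.
A tree on 7 vertices has 6 edges. This graph has 7 edges (1 extra). Not a tree.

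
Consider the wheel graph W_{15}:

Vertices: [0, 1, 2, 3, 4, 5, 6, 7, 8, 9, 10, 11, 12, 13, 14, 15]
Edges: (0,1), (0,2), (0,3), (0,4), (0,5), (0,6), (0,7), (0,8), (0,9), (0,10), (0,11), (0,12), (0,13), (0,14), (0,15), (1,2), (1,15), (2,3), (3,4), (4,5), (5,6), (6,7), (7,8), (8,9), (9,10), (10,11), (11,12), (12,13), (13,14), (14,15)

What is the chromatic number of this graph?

W_{15} = C_{15} plus a hub adjacent to every cycle vertex.
The outer cycle needs 3 colors (odd cycle); the hub is adjacent to all of them so needs a fresh color.
Chromatic number = 3 + 1 = 4.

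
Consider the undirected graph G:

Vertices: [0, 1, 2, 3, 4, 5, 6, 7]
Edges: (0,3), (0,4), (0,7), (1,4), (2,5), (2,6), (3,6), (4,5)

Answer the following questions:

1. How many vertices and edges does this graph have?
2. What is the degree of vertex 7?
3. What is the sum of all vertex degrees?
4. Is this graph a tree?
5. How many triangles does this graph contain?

Count: 8 vertices, 8 edges.
Vertex 7 has neighbors [0], degree = 1.
Handshaking lemma: 2 * 8 = 16.
A tree on 8 vertices has 7 edges. This graph has 8 edges (1 extra). Not a tree.
Number of triangles = 0.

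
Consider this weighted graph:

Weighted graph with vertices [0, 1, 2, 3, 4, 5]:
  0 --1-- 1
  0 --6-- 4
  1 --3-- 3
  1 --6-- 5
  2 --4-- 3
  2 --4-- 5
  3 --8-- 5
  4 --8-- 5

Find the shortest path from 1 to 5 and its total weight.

Using Dijkstra's algorithm from vertex 1:
Shortest path: 1 -> 5
Total weight: 6 = 6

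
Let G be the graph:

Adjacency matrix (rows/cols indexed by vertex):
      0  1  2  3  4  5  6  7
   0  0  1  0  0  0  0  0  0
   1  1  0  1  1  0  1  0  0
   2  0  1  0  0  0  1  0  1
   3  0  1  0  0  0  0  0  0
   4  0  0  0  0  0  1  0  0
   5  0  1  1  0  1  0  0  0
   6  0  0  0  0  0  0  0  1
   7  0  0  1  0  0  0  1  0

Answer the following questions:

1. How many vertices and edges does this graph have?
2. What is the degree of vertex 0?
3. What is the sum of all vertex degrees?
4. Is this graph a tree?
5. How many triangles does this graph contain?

Count: 8 vertices, 8 edges.
Vertex 0 has neighbors [1], degree = 1.
Handshaking lemma: 2 * 8 = 16.
A tree on 8 vertices has 7 edges. This graph has 8 edges (1 extra). Not a tree.
Number of triangles = 1.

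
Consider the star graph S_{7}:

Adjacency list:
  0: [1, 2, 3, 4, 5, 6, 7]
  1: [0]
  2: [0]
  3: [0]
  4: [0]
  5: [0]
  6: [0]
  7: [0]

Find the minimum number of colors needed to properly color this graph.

S_{7} has one hub adjacent to 7 leaves; leaves are pairwise non-adjacent.
Color the hub 0 and every leaf 1.
Chromatic number = 2.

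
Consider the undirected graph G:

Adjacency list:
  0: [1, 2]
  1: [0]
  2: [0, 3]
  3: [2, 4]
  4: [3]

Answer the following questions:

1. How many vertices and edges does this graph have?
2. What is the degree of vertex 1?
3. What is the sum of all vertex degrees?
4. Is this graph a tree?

Count: 5 vertices, 4 edges.
Vertex 1 has neighbors [0], degree = 1.
Handshaking lemma: 2 * 4 = 8.
A graph is a tree iff it is connected and has exactly n-1 edges. This graph is connected (all 5 vertices in one component) and has 5-1 = 4 edges. It is a tree.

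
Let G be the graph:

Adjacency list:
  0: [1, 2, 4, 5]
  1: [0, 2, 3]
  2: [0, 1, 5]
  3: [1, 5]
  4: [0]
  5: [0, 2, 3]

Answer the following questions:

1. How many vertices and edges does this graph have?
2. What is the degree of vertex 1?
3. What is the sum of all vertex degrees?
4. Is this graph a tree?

Count: 6 vertices, 8 edges.
Vertex 1 has neighbors [0, 2, 3], degree = 3.
Handshaking lemma: 2 * 8 = 16.
A tree on 6 vertices has 5 edges. This graph has 8 edges (3 extra). Not a tree.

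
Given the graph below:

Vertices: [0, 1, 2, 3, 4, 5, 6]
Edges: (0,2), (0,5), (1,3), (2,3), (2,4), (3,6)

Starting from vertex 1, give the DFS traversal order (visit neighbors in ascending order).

DFS from vertex 1 (neighbors processed in ascending order):
Visit order: 1, 3, 2, 0, 5, 4, 6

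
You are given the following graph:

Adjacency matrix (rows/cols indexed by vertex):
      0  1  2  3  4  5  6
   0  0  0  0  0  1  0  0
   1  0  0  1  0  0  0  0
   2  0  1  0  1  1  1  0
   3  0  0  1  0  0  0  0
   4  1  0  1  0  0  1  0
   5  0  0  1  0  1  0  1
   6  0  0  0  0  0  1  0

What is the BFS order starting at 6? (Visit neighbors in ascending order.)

BFS from vertex 6 (neighbors processed in ascending order):
Visit order: 6, 5, 2, 4, 1, 3, 0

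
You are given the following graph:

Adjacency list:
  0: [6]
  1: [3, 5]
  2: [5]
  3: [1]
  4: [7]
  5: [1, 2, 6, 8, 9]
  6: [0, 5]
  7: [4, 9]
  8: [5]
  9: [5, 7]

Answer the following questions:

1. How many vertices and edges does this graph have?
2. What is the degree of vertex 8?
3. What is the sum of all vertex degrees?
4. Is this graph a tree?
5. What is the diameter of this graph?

Count: 10 vertices, 9 edges.
Vertex 8 has neighbors [5], degree = 1.
Handshaking lemma: 2 * 9 = 18.
A graph is a tree iff it is connected and has exactly n-1 edges. This graph is connected (all 10 vertices in one component) and has 10-1 = 9 edges. It is a tree.
Diameter (longest shortest path) = 5.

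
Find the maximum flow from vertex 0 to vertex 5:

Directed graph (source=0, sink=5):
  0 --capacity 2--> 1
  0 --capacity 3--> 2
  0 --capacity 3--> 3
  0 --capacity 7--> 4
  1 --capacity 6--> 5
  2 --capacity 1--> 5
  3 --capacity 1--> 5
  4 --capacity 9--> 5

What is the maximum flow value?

Computing max flow:
  Flow on (0->1): 2/2
  Flow on (0->2): 1/3
  Flow on (0->3): 1/3
  Flow on (0->4): 7/7
  Flow on (1->5): 2/6
  Flow on (2->5): 1/1
  Flow on (3->5): 1/1
  Flow on (4->5): 7/9
Maximum flow = 11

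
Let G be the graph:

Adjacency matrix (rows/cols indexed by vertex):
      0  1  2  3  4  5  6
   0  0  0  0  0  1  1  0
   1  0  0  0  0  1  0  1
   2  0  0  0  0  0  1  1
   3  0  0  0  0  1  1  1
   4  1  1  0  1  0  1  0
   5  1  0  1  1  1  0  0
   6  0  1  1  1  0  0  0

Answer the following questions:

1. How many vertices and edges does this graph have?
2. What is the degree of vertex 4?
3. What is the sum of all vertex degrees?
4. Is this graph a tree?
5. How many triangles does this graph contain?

Count: 7 vertices, 10 edges.
Vertex 4 has neighbors [0, 1, 3, 5], degree = 4.
Handshaking lemma: 2 * 10 = 20.
A tree on 7 vertices has 6 edges. This graph has 10 edges (4 extra). Not a tree.
Number of triangles = 2.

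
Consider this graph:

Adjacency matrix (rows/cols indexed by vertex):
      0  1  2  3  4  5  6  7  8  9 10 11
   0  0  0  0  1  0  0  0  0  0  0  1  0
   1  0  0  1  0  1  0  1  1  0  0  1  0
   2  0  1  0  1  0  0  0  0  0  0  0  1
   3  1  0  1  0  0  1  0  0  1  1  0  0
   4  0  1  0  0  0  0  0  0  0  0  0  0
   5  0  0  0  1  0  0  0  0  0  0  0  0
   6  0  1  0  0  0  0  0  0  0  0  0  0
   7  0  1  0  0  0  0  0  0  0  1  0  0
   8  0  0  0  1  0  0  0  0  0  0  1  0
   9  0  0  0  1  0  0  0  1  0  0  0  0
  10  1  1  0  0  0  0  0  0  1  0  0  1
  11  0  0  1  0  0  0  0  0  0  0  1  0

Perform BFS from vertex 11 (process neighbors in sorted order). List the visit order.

BFS from vertex 11 (neighbors processed in ascending order):
Visit order: 11, 2, 10, 1, 3, 0, 8, 4, 6, 7, 5, 9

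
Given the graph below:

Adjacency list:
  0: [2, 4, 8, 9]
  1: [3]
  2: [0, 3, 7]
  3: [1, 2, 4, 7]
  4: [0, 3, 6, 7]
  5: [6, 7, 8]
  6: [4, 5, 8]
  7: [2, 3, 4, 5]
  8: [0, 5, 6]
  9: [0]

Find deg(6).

Vertex 6 has neighbors [4, 5, 8], so deg(6) = 3.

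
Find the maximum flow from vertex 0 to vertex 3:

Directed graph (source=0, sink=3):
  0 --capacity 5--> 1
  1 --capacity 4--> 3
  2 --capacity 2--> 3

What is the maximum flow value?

Computing max flow:
  Flow on (0->1): 4/5
  Flow on (1->3): 4/4
Maximum flow = 4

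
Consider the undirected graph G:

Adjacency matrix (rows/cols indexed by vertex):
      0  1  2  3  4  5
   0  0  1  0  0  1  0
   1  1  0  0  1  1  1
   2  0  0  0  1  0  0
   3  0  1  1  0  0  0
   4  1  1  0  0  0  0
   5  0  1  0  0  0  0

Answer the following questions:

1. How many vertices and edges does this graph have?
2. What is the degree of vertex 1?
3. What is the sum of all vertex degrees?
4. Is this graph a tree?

Count: 6 vertices, 6 edges.
Vertex 1 has neighbors [0, 3, 4, 5], degree = 4.
Handshaking lemma: 2 * 6 = 12.
A tree on 6 vertices has 5 edges. This graph has 6 edges (1 extra). Not a tree.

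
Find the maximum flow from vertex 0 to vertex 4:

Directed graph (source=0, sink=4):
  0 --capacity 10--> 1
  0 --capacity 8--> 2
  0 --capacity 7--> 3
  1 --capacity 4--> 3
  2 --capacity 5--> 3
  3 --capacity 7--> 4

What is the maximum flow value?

Computing max flow:
  Flow on (0->1): 2/10
  Flow on (0->2): 5/8
  Flow on (1->3): 2/4
  Flow on (2->3): 5/5
  Flow on (3->4): 7/7
Maximum flow = 7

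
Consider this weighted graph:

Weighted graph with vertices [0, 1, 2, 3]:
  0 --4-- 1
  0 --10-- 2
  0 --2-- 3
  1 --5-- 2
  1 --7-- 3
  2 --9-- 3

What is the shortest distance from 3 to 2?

Using Dijkstra's algorithm from vertex 3:
Shortest path: 3 -> 2
Total weight: 9 = 9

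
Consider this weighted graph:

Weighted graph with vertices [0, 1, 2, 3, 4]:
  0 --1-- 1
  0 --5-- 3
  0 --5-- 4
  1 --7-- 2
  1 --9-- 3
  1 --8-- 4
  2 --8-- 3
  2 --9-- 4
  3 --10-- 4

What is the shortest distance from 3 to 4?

Using Dijkstra's algorithm from vertex 3:
Shortest path: 3 -> 4
Total weight: 10 = 10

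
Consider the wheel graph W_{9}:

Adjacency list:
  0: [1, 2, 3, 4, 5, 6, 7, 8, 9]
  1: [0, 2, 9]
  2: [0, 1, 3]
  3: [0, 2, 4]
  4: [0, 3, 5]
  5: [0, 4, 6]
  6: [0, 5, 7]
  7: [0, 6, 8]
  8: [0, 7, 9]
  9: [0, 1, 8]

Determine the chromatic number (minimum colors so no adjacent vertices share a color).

W_{9} = C_{9} plus a hub adjacent to every cycle vertex.
The outer cycle needs 3 colors (odd cycle); the hub is adjacent to all of them so needs a fresh color.
Chromatic number = 3 + 1 = 4.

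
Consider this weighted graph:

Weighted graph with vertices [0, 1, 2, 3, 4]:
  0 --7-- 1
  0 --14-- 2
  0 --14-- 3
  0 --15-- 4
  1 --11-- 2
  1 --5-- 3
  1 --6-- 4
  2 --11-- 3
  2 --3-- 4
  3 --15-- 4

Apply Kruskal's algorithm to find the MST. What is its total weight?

Applying Kruskal's algorithm (sort edges by weight, add if no cycle):
  Add (2,4) w=3
  Add (1,3) w=5
  Add (1,4) w=6
  Add (0,1) w=7
  Skip (1,2) w=11 (creates cycle)
  Skip (2,3) w=11 (creates cycle)
  Skip (0,2) w=14 (creates cycle)
  Skip (0,3) w=14 (creates cycle)
  Skip (0,4) w=15 (creates cycle)
  Skip (3,4) w=15 (creates cycle)
MST weight = 21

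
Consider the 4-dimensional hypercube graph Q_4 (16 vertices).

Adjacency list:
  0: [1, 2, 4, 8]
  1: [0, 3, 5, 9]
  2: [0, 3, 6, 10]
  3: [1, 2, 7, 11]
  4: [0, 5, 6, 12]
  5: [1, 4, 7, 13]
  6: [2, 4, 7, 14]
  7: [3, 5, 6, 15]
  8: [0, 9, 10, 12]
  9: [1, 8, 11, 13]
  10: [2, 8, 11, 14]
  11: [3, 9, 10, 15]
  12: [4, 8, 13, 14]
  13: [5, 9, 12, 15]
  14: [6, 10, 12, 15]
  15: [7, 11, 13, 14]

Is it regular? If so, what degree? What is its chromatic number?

In Q_4, every vertex has exactly 4 neighbors (flip one of 4 bits), so it is 4-regular.
Q_4 is bipartite (partition by bit-parity), so chromatic number = 2.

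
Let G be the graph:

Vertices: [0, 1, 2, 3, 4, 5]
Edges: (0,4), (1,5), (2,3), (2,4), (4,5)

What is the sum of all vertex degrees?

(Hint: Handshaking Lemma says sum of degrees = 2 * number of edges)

Count edges: 5 edges.
By Handshaking Lemma: sum of degrees = 2 * 5 = 10.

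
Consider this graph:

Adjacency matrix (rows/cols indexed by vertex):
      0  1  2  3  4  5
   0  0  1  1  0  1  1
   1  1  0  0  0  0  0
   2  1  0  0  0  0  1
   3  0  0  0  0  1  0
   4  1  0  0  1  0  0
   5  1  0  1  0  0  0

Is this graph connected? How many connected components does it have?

Checking connectivity: the graph has 1 connected component(s).
All vertices are reachable from each other. The graph IS connected.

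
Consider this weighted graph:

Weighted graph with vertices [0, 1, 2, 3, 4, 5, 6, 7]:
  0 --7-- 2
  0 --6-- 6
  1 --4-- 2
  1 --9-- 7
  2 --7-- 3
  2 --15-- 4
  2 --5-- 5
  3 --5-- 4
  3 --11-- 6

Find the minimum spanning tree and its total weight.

Applying Kruskal's algorithm (sort edges by weight, add if no cycle):
  Add (1,2) w=4
  Add (2,5) w=5
  Add (3,4) w=5
  Add (0,6) w=6
  Add (0,2) w=7
  Add (2,3) w=7
  Add (1,7) w=9
  Skip (3,6) w=11 (creates cycle)
  Skip (2,4) w=15 (creates cycle)
MST weight = 43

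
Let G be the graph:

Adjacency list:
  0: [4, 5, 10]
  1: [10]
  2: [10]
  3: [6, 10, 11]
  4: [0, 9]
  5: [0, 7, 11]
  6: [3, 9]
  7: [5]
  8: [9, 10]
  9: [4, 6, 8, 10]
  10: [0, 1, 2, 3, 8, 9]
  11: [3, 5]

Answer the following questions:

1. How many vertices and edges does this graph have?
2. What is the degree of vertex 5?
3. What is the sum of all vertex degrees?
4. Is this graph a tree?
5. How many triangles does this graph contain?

Count: 12 vertices, 15 edges.
Vertex 5 has neighbors [0, 7, 11], degree = 3.
Handshaking lemma: 2 * 15 = 30.
A tree on 12 vertices has 11 edges. This graph has 15 edges (4 extra). Not a tree.
Number of triangles = 1.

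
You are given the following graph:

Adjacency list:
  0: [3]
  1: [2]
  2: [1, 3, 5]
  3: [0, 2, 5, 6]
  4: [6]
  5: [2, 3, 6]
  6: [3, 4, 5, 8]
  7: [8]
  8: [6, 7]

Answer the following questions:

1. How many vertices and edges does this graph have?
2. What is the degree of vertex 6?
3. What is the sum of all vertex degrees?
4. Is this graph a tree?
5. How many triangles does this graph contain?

Count: 9 vertices, 10 edges.
Vertex 6 has neighbors [3, 4, 5, 8], degree = 4.
Handshaking lemma: 2 * 10 = 20.
A tree on 9 vertices has 8 edges. This graph has 10 edges (2 extra). Not a tree.
Number of triangles = 2.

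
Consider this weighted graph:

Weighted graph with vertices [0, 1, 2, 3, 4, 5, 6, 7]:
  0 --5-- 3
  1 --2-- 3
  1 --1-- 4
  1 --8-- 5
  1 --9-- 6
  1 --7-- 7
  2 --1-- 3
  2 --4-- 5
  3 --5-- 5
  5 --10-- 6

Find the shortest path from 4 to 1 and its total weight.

Using Dijkstra's algorithm from vertex 4:
Shortest path: 4 -> 1
Total weight: 1 = 1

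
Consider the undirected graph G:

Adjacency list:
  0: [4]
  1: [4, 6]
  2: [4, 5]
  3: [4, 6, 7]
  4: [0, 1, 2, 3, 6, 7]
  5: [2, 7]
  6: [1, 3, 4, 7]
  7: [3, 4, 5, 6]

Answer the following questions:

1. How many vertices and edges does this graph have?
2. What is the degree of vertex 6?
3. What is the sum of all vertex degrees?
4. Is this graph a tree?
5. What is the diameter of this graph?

Count: 8 vertices, 12 edges.
Vertex 6 has neighbors [1, 3, 4, 7], degree = 4.
Handshaking lemma: 2 * 12 = 24.
A tree on 8 vertices has 7 edges. This graph has 12 edges (5 extra). Not a tree.
Diameter (longest shortest path) = 3.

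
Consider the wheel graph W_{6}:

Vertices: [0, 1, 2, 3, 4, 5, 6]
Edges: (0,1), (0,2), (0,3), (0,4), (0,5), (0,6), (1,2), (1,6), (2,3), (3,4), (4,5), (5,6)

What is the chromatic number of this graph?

W_{6} = C_{6} plus a hub adjacent to every cycle vertex.
The outer cycle needs 2 colors (even cycle); the hub is adjacent to all of them so needs a fresh color.
Chromatic number = 2 + 1 = 3.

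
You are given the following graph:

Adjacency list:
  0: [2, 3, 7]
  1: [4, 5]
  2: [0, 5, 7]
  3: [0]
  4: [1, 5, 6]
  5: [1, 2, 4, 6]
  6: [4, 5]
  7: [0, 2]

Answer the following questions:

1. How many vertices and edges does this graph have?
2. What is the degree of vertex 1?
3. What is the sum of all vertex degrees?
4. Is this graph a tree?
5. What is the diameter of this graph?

Count: 8 vertices, 10 edges.
Vertex 1 has neighbors [4, 5], degree = 2.
Handshaking lemma: 2 * 10 = 20.
A tree on 8 vertices has 7 edges. This graph has 10 edges (3 extra). Not a tree.
Diameter (longest shortest path) = 4.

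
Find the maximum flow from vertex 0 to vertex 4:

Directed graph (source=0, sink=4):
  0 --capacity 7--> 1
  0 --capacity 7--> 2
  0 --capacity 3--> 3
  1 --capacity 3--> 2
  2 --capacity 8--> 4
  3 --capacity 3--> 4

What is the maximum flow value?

Computing max flow:
  Flow on (0->1): 3/7
  Flow on (0->2): 5/7
  Flow on (0->3): 3/3
  Flow on (1->2): 3/3
  Flow on (2->4): 8/8
  Flow on (3->4): 3/3
Maximum flow = 11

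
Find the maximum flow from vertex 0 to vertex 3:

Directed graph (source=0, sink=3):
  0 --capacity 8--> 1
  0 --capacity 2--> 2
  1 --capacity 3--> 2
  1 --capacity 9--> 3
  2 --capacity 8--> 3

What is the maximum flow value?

Computing max flow:
  Flow on (0->1): 8/8
  Flow on (0->2): 2/2
  Flow on (1->3): 8/9
  Flow on (2->3): 2/8
Maximum flow = 10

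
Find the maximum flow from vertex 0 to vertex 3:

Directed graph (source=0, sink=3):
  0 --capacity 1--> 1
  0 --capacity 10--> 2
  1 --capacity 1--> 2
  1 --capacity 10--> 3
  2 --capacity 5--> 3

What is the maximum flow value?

Computing max flow:
  Flow on (0->1): 1/1
  Flow on (0->2): 5/10
  Flow on (1->3): 1/10
  Flow on (2->3): 5/5
Maximum flow = 6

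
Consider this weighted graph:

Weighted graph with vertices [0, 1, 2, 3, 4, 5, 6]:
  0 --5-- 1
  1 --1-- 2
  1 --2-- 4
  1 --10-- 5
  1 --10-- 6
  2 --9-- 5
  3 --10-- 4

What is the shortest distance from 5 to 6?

Using Dijkstra's algorithm from vertex 5:
Shortest path: 5 -> 1 -> 6
Total weight: 10 + 10 = 20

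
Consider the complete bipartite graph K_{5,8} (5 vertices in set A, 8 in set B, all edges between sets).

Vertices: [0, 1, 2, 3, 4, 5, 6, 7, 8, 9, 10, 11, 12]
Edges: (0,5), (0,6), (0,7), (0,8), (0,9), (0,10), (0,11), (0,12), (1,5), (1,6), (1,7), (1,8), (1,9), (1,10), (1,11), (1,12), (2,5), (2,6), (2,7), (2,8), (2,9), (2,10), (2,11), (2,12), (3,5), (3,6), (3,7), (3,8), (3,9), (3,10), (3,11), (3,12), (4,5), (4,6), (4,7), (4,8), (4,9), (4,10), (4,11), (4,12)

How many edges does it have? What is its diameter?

K_{5,8} has 5 * 8 = 40 edges.
Any vertex reaches any opposite-side vertex in 1 step; same-side vertices reach in 2 steps via any opposite-side vertex.
Diameter = 2.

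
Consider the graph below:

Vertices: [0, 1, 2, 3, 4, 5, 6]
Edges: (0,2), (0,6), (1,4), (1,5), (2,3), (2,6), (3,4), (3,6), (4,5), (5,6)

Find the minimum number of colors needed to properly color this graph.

The graph has a maximum clique of size 3 (lower bound on chromatic number).
A valid 3-coloring: {0: 2, 1: 2, 2: 1, 3: 2, 4: 0, 5: 1, 6: 0}.
Chromatic number = 3.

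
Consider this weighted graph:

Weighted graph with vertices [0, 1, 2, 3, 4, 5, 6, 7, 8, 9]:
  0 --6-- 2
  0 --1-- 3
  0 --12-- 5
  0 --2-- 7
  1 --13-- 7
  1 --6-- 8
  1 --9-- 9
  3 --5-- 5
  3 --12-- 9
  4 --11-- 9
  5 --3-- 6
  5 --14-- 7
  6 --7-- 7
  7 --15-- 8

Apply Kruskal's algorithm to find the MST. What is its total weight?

Applying Kruskal's algorithm (sort edges by weight, add if no cycle):
  Add (0,3) w=1
  Add (0,7) w=2
  Add (5,6) w=3
  Add (3,5) w=5
  Add (0,2) w=6
  Add (1,8) w=6
  Skip (6,7) w=7 (creates cycle)
  Add (1,9) w=9
  Add (4,9) w=11
  Skip (0,5) w=12 (creates cycle)
  Add (3,9) w=12
  Skip (1,7) w=13 (creates cycle)
  Skip (5,7) w=14 (creates cycle)
  Skip (7,8) w=15 (creates cycle)
MST weight = 55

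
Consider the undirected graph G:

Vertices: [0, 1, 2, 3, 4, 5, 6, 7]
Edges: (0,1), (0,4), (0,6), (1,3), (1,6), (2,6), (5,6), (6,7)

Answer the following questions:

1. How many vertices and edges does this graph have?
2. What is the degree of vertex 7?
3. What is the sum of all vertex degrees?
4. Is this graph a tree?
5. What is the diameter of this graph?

Count: 8 vertices, 8 edges.
Vertex 7 has neighbors [6], degree = 1.
Handshaking lemma: 2 * 8 = 16.
A tree on 8 vertices has 7 edges. This graph has 8 edges (1 extra). Not a tree.
Diameter (longest shortest path) = 3.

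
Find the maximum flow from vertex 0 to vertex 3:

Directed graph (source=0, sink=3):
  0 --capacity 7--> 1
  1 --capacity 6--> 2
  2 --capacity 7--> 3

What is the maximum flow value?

Computing max flow:
  Flow on (0->1): 6/7
  Flow on (1->2): 6/6
  Flow on (2->3): 6/7
Maximum flow = 6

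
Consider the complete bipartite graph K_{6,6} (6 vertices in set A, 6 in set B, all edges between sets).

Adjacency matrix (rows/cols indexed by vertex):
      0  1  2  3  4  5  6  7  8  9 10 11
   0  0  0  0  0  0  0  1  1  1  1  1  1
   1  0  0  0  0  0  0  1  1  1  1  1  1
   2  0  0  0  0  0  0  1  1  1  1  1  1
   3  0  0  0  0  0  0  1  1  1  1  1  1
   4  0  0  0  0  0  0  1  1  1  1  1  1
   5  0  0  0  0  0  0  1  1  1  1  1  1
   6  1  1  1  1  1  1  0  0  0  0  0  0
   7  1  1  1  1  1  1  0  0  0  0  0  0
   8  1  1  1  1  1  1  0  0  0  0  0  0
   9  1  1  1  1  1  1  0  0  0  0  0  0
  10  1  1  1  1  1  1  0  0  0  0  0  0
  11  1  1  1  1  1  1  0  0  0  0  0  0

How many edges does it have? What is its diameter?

K_{6,6} has 6 * 6 = 36 edges.
Any vertex reaches any opposite-side vertex in 1 step; same-side vertices reach in 2 steps via any opposite-side vertex.
Diameter = 2.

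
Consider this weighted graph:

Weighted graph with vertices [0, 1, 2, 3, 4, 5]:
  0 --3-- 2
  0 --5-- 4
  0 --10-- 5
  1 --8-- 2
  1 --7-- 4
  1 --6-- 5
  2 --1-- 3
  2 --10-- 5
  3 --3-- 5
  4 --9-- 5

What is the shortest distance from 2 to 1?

Using Dijkstra's algorithm from vertex 2:
Shortest path: 2 -> 1
Total weight: 8 = 8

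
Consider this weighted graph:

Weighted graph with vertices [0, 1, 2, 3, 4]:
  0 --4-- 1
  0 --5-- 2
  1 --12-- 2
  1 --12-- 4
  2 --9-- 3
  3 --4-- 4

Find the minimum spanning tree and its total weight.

Applying Kruskal's algorithm (sort edges by weight, add if no cycle):
  Add (0,1) w=4
  Add (3,4) w=4
  Add (0,2) w=5
  Add (2,3) w=9
  Skip (1,4) w=12 (creates cycle)
  Skip (1,2) w=12 (creates cycle)
MST weight = 22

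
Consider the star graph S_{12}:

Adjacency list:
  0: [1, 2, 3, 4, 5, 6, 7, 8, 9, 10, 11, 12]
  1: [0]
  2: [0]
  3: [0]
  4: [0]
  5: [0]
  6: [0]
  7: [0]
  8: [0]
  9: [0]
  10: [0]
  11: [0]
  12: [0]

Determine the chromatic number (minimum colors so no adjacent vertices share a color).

S_{12} has one hub adjacent to 12 leaves; leaves are pairwise non-adjacent.
Color the hub 0 and every leaf 1.
Chromatic number = 2.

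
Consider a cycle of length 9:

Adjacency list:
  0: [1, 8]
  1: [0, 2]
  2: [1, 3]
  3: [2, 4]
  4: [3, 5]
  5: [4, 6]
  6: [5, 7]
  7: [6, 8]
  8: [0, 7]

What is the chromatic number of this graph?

This is an odd cycle (C_9). Odd cycles are not bipartite (any 2-coloring forces two adjacent vertices to match), and 3 colors suffice.
Chromatic number = 3.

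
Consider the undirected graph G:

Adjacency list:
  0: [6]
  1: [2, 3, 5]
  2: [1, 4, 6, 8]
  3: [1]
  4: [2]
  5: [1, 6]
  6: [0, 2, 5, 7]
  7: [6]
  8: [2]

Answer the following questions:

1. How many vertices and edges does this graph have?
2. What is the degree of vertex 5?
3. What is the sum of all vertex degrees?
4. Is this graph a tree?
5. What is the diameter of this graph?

Count: 9 vertices, 9 edges.
Vertex 5 has neighbors [1, 6], degree = 2.
Handshaking lemma: 2 * 9 = 18.
A tree on 9 vertices has 8 edges. This graph has 9 edges (1 extra). Not a tree.
Diameter (longest shortest path) = 4.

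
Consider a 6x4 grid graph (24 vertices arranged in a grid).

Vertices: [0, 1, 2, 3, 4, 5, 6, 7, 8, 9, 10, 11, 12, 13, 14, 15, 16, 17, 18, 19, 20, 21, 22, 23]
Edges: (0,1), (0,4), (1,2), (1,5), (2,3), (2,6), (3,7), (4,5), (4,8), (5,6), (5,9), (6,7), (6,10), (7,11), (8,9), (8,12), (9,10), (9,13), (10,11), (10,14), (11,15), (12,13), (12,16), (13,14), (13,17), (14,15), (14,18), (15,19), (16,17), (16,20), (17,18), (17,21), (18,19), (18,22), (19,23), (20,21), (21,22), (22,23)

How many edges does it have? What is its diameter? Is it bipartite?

A 6x4 grid has 20 vertical edges and 18 horizontal edges.
Total edges = 20 + 18 = 38.
Diameter = (6-1) + (4-1) = 8 (corner to opposite corner).
Grid graphs are bipartite (checkerboard coloring).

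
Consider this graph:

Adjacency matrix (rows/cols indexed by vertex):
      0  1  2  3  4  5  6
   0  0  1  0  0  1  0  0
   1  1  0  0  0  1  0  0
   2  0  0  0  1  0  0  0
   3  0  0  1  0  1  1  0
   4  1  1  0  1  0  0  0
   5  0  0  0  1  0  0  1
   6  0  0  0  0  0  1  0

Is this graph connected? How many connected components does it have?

Checking connectivity: the graph has 1 connected component(s).
All vertices are reachable from each other. The graph IS connected.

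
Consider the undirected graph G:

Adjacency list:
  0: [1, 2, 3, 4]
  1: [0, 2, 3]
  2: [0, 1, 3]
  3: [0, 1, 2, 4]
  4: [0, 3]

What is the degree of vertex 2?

Vertex 2 has neighbors [0, 1, 3], so deg(2) = 3.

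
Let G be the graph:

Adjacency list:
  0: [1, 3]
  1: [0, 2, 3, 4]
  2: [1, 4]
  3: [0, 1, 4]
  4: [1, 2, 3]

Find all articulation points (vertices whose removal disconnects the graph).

No articulation points. The graph is biconnected.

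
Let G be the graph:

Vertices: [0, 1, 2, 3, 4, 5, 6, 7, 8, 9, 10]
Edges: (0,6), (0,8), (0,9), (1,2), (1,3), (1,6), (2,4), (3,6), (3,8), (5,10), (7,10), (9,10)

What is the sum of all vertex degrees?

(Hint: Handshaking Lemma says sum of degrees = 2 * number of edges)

Count edges: 12 edges.
By Handshaking Lemma: sum of degrees = 2 * 12 = 24.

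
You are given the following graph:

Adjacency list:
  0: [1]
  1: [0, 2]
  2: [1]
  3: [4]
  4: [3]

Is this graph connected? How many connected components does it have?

Checking connectivity: the graph has 2 connected component(s).
Components: [[0, 1, 2], [3, 4]]. The graph is NOT connected.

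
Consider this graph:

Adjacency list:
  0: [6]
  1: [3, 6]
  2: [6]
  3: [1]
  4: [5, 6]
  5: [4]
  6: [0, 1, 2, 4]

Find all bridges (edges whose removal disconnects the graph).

A bridge is an edge whose removal increases the number of connected components.
Bridges found: (0,6), (1,3), (1,6), (2,6), (4,5), (4,6)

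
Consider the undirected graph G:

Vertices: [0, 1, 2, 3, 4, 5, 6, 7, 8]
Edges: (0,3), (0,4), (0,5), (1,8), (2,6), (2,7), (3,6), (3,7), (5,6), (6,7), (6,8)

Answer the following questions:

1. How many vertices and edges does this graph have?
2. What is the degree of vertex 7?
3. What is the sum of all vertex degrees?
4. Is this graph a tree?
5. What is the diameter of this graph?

Count: 9 vertices, 11 edges.
Vertex 7 has neighbors [2, 3, 6], degree = 3.
Handshaking lemma: 2 * 11 = 22.
A tree on 9 vertices has 8 edges. This graph has 11 edges (3 extra). Not a tree.
Diameter (longest shortest path) = 5.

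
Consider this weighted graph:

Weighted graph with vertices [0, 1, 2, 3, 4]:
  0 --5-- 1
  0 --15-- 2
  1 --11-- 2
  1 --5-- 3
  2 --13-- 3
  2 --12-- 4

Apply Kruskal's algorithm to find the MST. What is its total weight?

Applying Kruskal's algorithm (sort edges by weight, add if no cycle):
  Add (0,1) w=5
  Add (1,3) w=5
  Add (1,2) w=11
  Add (2,4) w=12
  Skip (2,3) w=13 (creates cycle)
  Skip (0,2) w=15 (creates cycle)
MST weight = 33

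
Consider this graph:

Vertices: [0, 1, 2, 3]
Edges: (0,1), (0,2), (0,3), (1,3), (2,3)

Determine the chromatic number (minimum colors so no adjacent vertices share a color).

The graph has a maximum clique of size 3 (lower bound on chromatic number).
A valid 3-coloring: {0: 0, 1: 2, 2: 2, 3: 1}.
Chromatic number = 3.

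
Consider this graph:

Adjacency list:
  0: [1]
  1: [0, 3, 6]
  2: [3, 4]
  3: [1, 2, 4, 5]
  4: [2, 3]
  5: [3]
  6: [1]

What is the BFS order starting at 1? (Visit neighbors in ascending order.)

BFS from vertex 1 (neighbors processed in ascending order):
Visit order: 1, 0, 3, 6, 2, 4, 5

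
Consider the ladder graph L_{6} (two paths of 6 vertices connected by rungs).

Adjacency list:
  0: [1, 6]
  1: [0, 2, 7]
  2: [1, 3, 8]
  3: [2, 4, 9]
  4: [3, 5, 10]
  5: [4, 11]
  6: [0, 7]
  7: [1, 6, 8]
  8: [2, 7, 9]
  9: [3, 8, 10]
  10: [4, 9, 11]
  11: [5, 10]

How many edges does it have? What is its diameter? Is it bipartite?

Ladder graph L_{6}: 6 rungs + 2 * (6-1) path edges = 6 + 10 = 16 edges.
Diameter = 6.
Ladder graphs are bipartite (alternating coloring along each path).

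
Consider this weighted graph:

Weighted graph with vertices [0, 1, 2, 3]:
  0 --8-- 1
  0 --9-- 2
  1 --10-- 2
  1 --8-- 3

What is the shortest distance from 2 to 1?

Using Dijkstra's algorithm from vertex 2:
Shortest path: 2 -> 1
Total weight: 10 = 10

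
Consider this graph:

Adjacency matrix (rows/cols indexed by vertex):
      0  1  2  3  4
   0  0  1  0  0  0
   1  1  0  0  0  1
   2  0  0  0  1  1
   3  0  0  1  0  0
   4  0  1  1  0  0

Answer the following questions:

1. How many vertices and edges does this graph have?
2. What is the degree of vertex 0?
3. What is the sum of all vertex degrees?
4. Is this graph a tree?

Count: 5 vertices, 4 edges.
Vertex 0 has neighbors [1], degree = 1.
Handshaking lemma: 2 * 4 = 8.
A graph is a tree iff it is connected and has exactly n-1 edges. This graph is connected (all 5 vertices in one component) and has 5-1 = 4 edges. It is a tree.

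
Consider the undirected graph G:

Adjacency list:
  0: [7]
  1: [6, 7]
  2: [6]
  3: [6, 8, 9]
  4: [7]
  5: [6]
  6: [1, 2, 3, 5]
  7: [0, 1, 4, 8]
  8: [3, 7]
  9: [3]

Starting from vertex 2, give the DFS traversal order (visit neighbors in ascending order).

DFS from vertex 2 (neighbors processed in ascending order):
Visit order: 2, 6, 1, 7, 0, 4, 8, 3, 9, 5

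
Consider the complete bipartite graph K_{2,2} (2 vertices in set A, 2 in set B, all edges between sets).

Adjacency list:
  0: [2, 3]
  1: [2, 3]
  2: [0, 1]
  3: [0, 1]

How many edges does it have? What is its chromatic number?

K_{2,2} has 2 * 2 = 4 edges.
Bipartite graphs have chromatic number 2 (color each partition differently).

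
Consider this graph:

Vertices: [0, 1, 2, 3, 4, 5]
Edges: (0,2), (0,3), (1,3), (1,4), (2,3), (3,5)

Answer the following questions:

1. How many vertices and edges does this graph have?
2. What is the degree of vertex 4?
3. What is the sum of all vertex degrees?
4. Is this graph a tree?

Count: 6 vertices, 6 edges.
Vertex 4 has neighbors [1], degree = 1.
Handshaking lemma: 2 * 6 = 12.
A tree on 6 vertices has 5 edges. This graph has 6 edges (1 extra). Not a tree.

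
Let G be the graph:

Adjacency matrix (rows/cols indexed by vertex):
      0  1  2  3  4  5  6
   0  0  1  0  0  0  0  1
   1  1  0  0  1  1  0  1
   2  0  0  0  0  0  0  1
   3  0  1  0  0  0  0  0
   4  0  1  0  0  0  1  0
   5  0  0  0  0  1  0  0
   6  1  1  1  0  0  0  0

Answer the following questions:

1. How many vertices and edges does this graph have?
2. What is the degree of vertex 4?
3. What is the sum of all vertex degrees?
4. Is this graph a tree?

Count: 7 vertices, 7 edges.
Vertex 4 has neighbors [1, 5], degree = 2.
Handshaking lemma: 2 * 7 = 14.
A tree on 7 vertices has 6 edges. This graph has 7 edges (1 extra). Not a tree.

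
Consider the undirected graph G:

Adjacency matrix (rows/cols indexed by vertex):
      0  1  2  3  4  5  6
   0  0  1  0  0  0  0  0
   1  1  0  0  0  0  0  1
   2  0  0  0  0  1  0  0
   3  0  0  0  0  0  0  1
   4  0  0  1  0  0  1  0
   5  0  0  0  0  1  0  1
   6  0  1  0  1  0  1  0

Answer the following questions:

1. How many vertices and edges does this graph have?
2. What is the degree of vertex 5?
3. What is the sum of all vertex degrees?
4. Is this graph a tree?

Count: 7 vertices, 6 edges.
Vertex 5 has neighbors [4, 6], degree = 2.
Handshaking lemma: 2 * 6 = 12.
A graph is a tree iff it is connected and has exactly n-1 edges. This graph is connected (all 7 vertices in one component) and has 7-1 = 6 edges. It is a tree.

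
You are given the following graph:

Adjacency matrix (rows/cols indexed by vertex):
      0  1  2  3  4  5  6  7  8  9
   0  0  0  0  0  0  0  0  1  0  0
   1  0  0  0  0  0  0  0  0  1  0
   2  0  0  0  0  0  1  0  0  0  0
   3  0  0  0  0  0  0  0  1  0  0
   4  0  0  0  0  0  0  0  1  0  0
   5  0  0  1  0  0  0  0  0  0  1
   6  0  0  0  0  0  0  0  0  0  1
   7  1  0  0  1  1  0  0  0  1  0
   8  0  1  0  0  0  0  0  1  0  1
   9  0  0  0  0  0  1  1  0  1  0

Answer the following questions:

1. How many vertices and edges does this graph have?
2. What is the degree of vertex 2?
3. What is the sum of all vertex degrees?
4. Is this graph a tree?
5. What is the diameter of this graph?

Count: 10 vertices, 9 edges.
Vertex 2 has neighbors [5], degree = 1.
Handshaking lemma: 2 * 9 = 18.
A graph is a tree iff it is connected and has exactly n-1 edges. This graph is connected (all 10 vertices in one component) and has 10-1 = 9 edges. It is a tree.
Diameter (longest shortest path) = 5.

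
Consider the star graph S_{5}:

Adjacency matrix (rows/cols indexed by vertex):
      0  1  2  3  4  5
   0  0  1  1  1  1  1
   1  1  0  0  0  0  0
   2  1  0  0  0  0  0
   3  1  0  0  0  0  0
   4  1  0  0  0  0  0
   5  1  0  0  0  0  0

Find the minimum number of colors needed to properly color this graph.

S_{5} has one hub adjacent to 5 leaves; leaves are pairwise non-adjacent.
Color the hub 0 and every leaf 1.
Chromatic number = 2.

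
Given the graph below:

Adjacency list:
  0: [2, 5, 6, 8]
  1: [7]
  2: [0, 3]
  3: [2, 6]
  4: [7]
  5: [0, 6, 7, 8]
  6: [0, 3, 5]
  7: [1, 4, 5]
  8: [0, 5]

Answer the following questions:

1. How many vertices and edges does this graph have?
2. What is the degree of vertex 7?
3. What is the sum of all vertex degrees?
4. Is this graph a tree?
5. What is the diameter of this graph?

Count: 9 vertices, 11 edges.
Vertex 7 has neighbors [1, 4, 5], degree = 3.
Handshaking lemma: 2 * 11 = 22.
A tree on 9 vertices has 8 edges. This graph has 11 edges (3 extra). Not a tree.
Diameter (longest shortest path) = 4.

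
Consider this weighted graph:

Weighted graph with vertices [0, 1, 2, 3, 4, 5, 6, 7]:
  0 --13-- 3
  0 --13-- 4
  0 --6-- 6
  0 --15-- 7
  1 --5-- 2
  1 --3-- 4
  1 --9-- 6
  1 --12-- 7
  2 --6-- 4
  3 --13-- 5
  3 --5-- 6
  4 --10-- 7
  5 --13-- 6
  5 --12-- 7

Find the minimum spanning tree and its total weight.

Applying Kruskal's algorithm (sort edges by weight, add if no cycle):
  Add (1,4) w=3
  Add (1,2) w=5
  Add (3,6) w=5
  Add (0,6) w=6
  Skip (2,4) w=6 (creates cycle)
  Add (1,6) w=9
  Add (4,7) w=10
  Skip (1,7) w=12 (creates cycle)
  Add (5,7) w=12
  Skip (0,3) w=13 (creates cycle)
  Skip (0,4) w=13 (creates cycle)
  Skip (3,5) w=13 (creates cycle)
  Skip (5,6) w=13 (creates cycle)
  Skip (0,7) w=15 (creates cycle)
MST weight = 50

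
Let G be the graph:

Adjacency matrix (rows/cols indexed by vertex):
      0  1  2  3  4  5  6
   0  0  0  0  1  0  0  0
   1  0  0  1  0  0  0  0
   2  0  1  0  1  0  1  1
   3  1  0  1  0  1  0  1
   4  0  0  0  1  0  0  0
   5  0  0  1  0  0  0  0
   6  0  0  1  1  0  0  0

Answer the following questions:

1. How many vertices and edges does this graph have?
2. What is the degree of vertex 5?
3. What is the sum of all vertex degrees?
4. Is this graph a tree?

Count: 7 vertices, 7 edges.
Vertex 5 has neighbors [2], degree = 1.
Handshaking lemma: 2 * 7 = 14.
A tree on 7 vertices has 6 edges. This graph has 7 edges (1 extra). Not a tree.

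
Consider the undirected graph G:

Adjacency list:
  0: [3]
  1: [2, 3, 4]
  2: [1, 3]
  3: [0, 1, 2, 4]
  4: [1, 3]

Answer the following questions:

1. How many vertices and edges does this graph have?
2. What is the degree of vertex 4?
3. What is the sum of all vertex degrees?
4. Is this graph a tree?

Count: 5 vertices, 6 edges.
Vertex 4 has neighbors [1, 3], degree = 2.
Handshaking lemma: 2 * 6 = 12.
A tree on 5 vertices has 4 edges. This graph has 6 edges (2 extra). Not a tree.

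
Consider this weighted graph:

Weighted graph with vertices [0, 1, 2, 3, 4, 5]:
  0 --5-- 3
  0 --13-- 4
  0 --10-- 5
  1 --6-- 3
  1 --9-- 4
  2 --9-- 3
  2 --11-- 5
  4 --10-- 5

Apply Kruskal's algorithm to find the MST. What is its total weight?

Applying Kruskal's algorithm (sort edges by weight, add if no cycle):
  Add (0,3) w=5
  Add (1,3) w=6
  Add (1,4) w=9
  Add (2,3) w=9
  Add (0,5) w=10
  Skip (4,5) w=10 (creates cycle)
  Skip (2,5) w=11 (creates cycle)
  Skip (0,4) w=13 (creates cycle)
MST weight = 39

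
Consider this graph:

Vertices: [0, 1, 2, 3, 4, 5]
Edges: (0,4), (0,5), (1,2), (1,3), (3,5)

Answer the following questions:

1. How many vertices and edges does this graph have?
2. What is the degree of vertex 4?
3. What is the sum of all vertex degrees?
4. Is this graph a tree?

Count: 6 vertices, 5 edges.
Vertex 4 has neighbors [0], degree = 1.
Handshaking lemma: 2 * 5 = 10.
A graph is a tree iff it is connected and has exactly n-1 edges. This graph is connected (all 6 vertices in one component) and has 6-1 = 5 edges. It is a tree.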